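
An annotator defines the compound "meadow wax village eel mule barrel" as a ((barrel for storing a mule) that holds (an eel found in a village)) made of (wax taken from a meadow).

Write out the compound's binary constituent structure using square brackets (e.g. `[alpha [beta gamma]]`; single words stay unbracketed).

[[meadow wax] [[village eel] [mule barrel]]]

The outermost head in the paraphrase is "barrel" (specifically "village eel mule barrel"), modified by "meadow wax".
Inside "meadow wax": head "wax", modifier "meadow".
Inside "village eel mule barrel": head "barrel" (specifically "mule barrel"), modifier "village eel".
Inside "village eel": head "eel", modifier "village".
Inside "mule barrel": head "barrel", modifier "mule".
Putting it together: [[meadow wax] [[village eel] [mule barrel]]].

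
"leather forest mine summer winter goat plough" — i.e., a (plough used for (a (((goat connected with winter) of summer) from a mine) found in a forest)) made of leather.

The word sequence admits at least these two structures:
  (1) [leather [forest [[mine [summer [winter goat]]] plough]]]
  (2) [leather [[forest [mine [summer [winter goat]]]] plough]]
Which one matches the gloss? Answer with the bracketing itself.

The paraphrase's head is the "plough" part ("forest mine summer winter goat plough"); its modifier is "leather".
That top-level split, carried through the inner groups, gives [leather [[forest [mine [summer [winter goat]]]] plough]].

[leather [[forest [mine [summer [winter goat]]]] plough]]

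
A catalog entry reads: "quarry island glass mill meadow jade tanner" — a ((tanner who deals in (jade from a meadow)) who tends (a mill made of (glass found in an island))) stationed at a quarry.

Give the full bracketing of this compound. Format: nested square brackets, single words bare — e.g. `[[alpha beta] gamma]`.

The outermost head in the paraphrase is "tanner" (specifically "island glass mill meadow jade tanner"), modified by "quarry".
Inside "island glass mill meadow jade tanner": head "tanner" (specifically "meadow jade tanner"), modifier "island glass mill".
Inside "island glass mill": head "mill", modifier "island glass".
Inside "island glass": head "glass", modifier "island".
Inside "meadow jade tanner": head "tanner", modifier "meadow jade".
Inside "meadow jade": head "jade", modifier "meadow".
Putting it together: [quarry [[[island glass] mill] [[meadow jade] tanner]]].

[quarry [[[island glass] mill] [[meadow jade] tanner]]]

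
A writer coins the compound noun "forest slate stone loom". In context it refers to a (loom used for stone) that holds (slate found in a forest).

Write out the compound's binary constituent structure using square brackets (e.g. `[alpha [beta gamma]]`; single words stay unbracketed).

The outermost head in the paraphrase is "loom" (specifically "stone loom"), modified by "forest slate".
Within "forest slate", the head is "slate" and the modifier is "forest".
Within "stone loom", the head is "loom" and the modifier is "stone".
Putting it together: [[forest slate] [stone loom]].

[[forest slate] [stone loom]]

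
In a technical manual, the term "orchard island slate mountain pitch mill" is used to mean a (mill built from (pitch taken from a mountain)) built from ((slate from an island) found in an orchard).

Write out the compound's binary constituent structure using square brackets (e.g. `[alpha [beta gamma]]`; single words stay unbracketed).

[[orchard [island slate]] [[mountain pitch] mill]]

The outermost head in the paraphrase is "mill" (specifically "mountain pitch mill"), modified by "orchard island slate".
Inside "orchard island slate": head "slate" (specifically "island slate"), modifier "orchard".
Inside "island slate": head "slate", modifier "island".
Inside "mountain pitch mill": head "mill", modifier "mountain pitch".
Inside "mountain pitch": head "pitch", modifier "mountain".
Assembled: [[orchard [island slate]] [[mountain pitch] mill]].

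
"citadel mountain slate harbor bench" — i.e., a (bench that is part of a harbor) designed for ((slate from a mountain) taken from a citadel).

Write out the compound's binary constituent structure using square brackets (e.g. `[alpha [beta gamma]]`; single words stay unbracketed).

Whole compound: head "bench" (specifically "harbor bench"), modifier "citadel mountain slate".
Inside "citadel mountain slate": head "slate" (specifically "mountain slate"), modifier "citadel".
Inside "mountain slate": head "slate", modifier "mountain".
Inside "harbor bench": head "bench", modifier "harbor".
Assembled: [[citadel [mountain slate]] [harbor bench]].

[[citadel [mountain slate]] [harbor bench]]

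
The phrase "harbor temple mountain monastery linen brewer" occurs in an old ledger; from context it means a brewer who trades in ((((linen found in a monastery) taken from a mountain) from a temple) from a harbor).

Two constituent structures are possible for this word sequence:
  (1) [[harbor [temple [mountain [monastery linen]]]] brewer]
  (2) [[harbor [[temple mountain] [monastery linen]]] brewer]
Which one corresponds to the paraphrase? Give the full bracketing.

[[harbor [temple [mountain [monastery linen]]]] brewer]

The paraphrase's head is the "brewer" part ("brewer"); its modifier is "harbor temple mountain monastery linen".
That top-level split, carried through the inner groups, gives [[harbor [temple [mountain [monastery linen]]]] brewer].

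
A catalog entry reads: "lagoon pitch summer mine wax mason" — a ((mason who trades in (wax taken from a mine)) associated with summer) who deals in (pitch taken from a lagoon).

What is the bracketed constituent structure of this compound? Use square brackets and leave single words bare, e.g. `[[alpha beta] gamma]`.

[[lagoon pitch] [summer [[mine wax] mason]]]

Overall it is a kind of mason (specifically "summer mine wax mason"); the modifier is "lagoon pitch".
Inside "lagoon pitch": head "pitch", modifier "lagoon".
Inside "summer mine wax mason": head "mason" (specifically "mine wax mason"), modifier "summer".
Inside "mine wax mason": head "mason", modifier "mine wax".
Inside "mine wax": head "wax", modifier "mine".
So the structure is [[lagoon pitch] [summer [[mine wax] mason]]].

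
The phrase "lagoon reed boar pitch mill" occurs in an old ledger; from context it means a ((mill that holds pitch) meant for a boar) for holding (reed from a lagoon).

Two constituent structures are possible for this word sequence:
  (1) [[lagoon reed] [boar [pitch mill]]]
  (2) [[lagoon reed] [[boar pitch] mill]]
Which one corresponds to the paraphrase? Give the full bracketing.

[[lagoon reed] [boar [pitch mill]]]

The paraphrase's head is the "mill" part ("boar pitch mill"); its modifier is "lagoon reed".
That top-level split, carried through the inner groups, gives [[lagoon reed] [boar [pitch mill]]].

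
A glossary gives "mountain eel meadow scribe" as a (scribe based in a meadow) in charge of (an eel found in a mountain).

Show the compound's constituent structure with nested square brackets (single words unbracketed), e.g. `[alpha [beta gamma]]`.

[[mountain eel] [meadow scribe]]

The outermost head in the paraphrase is "scribe" (specifically "meadow scribe"), modified by "mountain eel".
Inside "mountain eel": head "eel", modifier "mountain".
Inside "meadow scribe": head "scribe", modifier "meadow".
Assembled: [[mountain eel] [meadow scribe]].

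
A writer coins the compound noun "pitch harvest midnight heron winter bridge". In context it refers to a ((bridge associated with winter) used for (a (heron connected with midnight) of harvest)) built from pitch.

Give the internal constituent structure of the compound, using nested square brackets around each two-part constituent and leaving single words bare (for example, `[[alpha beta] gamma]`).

Overall it is a kind of bridge (specifically "harvest midnight heron winter bridge"); the modifier is "pitch".
"harvest midnight heron winter bridge" → head "bridge" (specifically "winter bridge"), modifier "harvest midnight heron".
"harvest midnight heron" → head "heron" (specifically "midnight heron"), modifier "harvest".
"midnight heron" → head "heron", modifier "midnight".
"winter bridge" → head "bridge", modifier "winter".
Assembled: [pitch [[harvest [midnight heron]] [winter bridge]]].

[pitch [[harvest [midnight heron]] [winter bridge]]]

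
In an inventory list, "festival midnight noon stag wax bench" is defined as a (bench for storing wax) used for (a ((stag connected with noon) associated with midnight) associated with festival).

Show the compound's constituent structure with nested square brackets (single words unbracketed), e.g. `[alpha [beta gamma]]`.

Whole compound: head "bench" (specifically "wax bench"), modifier "festival midnight noon stag".
Inside "festival midnight noon stag": head "stag" (specifically "midnight noon stag"), modifier "festival".
Inside "midnight noon stag": head "stag" (specifically "noon stag"), modifier "midnight".
Inside "noon stag": head "stag", modifier "noon".
Inside "wax bench": head "bench", modifier "wax".
So the structure is [[festival [midnight [noon stag]]] [wax bench]].

[[festival [midnight [noon stag]]] [wax bench]]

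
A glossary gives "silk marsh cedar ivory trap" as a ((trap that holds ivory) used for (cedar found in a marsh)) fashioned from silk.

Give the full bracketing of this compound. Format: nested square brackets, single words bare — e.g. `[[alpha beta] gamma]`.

[silk [[marsh cedar] [ivory trap]]]

At the top level: head "trap" (specifically "marsh cedar ivory trap"); modifier "silk".
Inside "marsh cedar ivory trap": head "trap" (specifically "ivory trap"), modifier "marsh cedar".
Inside "marsh cedar": head "cedar", modifier "marsh".
Inside "ivory trap": head "trap", modifier "ivory".
Assembled: [silk [[marsh cedar] [ivory trap]]].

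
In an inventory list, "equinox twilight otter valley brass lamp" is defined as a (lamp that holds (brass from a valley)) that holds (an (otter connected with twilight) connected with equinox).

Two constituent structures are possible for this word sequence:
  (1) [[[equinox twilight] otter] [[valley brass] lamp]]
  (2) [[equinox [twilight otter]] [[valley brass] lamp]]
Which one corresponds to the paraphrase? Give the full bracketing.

[[equinox [twilight otter]] [[valley brass] lamp]]

The paraphrase's head is the "lamp" part ("valley brass lamp"); its modifier is "equinox twilight otter".
That top-level split, carried through the inner groups, gives [[equinox [twilight otter]] [[valley brass] lamp]].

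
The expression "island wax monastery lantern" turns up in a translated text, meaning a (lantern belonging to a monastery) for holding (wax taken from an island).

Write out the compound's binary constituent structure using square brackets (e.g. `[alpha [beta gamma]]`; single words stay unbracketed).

[[island wax] [monastery lantern]]

Overall it is a kind of lantern (specifically "monastery lantern"); the modifier is "island wax".
Within "island wax", the head is "wax" and the modifier is "island".
Within "monastery lantern", the head is "lantern" and the modifier is "monastery".
Assembled: [[island wax] [monastery lantern]].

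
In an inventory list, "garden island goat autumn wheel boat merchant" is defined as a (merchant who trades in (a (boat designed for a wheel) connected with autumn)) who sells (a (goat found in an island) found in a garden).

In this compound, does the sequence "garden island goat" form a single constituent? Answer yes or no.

The paraphrase groups the words so that "garden island goat" is one unit: it corresponds to a single parenthesized sub-phrase.
The full structure is [[garden [island goat]] [[autumn [wheel boat]] merchant]], in which [garden island goat] is a constituent.

yes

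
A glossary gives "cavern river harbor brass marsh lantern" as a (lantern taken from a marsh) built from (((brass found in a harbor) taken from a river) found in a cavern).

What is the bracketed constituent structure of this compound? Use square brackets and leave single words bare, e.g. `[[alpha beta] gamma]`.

The outermost head in the paraphrase is "lantern" (specifically "marsh lantern"), modified by "cavern river harbor brass".
"cavern river harbor brass" → head "brass" (specifically "river harbor brass"), modifier "cavern".
"river harbor brass" → head "brass" (specifically "harbor brass"), modifier "river".
"harbor brass" → head "brass", modifier "harbor".
"marsh lantern" → head "lantern", modifier "marsh".
Putting it together: [[cavern [river [harbor brass]]] [marsh lantern]].

[[cavern [river [harbor brass]]] [marsh lantern]]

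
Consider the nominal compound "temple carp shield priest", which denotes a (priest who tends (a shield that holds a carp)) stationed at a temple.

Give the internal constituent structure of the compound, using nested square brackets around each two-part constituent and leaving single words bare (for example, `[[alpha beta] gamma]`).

Overall it is a kind of priest (specifically "carp shield priest"); the modifier is "temple".
"carp shield priest" → head "priest", modifier "carp shield".
"carp shield" → head "shield", modifier "carp".
So the structure is [temple [[carp shield] priest]].

[temple [[carp shield] priest]]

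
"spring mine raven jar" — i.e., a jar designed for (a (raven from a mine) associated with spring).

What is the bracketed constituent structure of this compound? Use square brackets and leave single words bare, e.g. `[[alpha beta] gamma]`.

Overall it is a kind of jar; the modifier is "spring mine raven".
"spring mine raven" → head "raven" (specifically "mine raven"), modifier "spring".
"mine raven" → head "raven", modifier "mine".
Assembled: [[spring [mine raven]] jar].

[[spring [mine raven]] jar]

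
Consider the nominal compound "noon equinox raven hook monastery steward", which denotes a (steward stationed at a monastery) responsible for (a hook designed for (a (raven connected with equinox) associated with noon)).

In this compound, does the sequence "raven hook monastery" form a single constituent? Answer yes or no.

The top-level split is [noon equinox raven hook] [monastery steward]; the full structure is [[[noon [equinox raven]] hook] [monastery steward]].
"raven hook monastery" straddles a constituent boundary, so it is not a single unit.

no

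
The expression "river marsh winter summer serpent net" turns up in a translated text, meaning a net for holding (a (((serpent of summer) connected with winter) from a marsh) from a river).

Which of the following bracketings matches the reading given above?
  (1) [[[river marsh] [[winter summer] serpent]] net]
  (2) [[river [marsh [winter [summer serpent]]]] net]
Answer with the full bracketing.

[[river [marsh [winter [summer serpent]]]] net]

The paraphrase's head is the "net" part ("net"); its modifier is "river marsh winter summer serpent".
That top-level split, carried through the inner groups, gives [[river [marsh [winter [summer serpent]]]] net].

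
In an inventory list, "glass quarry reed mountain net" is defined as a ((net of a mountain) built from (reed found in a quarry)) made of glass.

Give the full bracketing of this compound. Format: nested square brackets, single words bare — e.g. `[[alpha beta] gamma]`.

[glass [[quarry reed] [mountain net]]]

Whole compound: head "net" (specifically "quarry reed mountain net"), modifier "glass".
Within "quarry reed mountain net", the head is "net" (specifically "mountain net") and the modifier is "quarry reed".
Within "quarry reed", the head is "reed" and the modifier is "quarry".
Within "mountain net", the head is "net" and the modifier is "mountain".
Putting it together: [glass [[quarry reed] [mountain net]]].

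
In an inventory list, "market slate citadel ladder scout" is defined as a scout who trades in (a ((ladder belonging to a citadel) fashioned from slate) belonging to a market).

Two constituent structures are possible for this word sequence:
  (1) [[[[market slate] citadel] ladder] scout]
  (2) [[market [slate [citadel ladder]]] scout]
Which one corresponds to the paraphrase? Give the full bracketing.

The paraphrase's head is the "scout" part ("scout"); its modifier is "market slate citadel ladder".
That top-level split, carried through the inner groups, gives [[market [slate [citadel ladder]]] scout].

[[market [slate [citadel ladder]]] scout]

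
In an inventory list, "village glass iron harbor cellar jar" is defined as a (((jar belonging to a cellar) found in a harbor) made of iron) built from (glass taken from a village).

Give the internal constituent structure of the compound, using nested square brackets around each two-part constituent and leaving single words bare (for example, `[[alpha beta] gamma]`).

[[village glass] [iron [harbor [cellar jar]]]]

Whole compound: head "jar" (specifically "iron harbor cellar jar"), modifier "village glass".
Inside "village glass": head "glass", modifier "village".
Inside "iron harbor cellar jar": head "jar" (specifically "harbor cellar jar"), modifier "iron".
Inside "harbor cellar jar": head "jar" (specifically "cellar jar"), modifier "harbor".
Inside "cellar jar": head "jar", modifier "cellar".
Assembled: [[village glass] [iron [harbor [cellar jar]]]].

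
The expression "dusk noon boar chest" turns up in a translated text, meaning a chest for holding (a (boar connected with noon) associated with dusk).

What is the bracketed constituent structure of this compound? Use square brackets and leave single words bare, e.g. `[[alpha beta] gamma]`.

[[dusk [noon boar]] chest]

Whole compound: head "chest", modifier "dusk noon boar".
Within "dusk noon boar", the head is "boar" (specifically "noon boar") and the modifier is "dusk".
Within "noon boar", the head is "boar" and the modifier is "noon".
Assembled: [[dusk [noon boar]] chest].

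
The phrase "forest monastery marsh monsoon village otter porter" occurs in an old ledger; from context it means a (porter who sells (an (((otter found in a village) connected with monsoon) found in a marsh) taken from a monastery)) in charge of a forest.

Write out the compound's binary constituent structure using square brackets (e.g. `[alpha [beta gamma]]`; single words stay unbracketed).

Whole compound: head "porter" (specifically "monastery marsh monsoon village otter porter"), modifier "forest".
Inside "monastery marsh monsoon village otter porter": head "porter", modifier "monastery marsh monsoon village otter".
Inside "monastery marsh monsoon village otter": head "otter" (specifically "marsh monsoon village otter"), modifier "monastery".
Inside "marsh monsoon village otter": head "otter" (specifically "monsoon village otter"), modifier "marsh".
Inside "monsoon village otter": head "otter" (specifically "village otter"), modifier "monsoon".
Inside "village otter": head "otter", modifier "village".
Putting it together: [forest [[monastery [marsh [monsoon [village otter]]]] porter]].

[forest [[monastery [marsh [monsoon [village otter]]]] porter]]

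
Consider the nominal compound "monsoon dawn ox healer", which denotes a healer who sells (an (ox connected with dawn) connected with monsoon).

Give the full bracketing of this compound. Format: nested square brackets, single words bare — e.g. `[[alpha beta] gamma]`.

[[monsoon [dawn ox]] healer]

Overall it is a kind of healer; the modifier is "monsoon dawn ox".
Inside "monsoon dawn ox": head "ox" (specifically "dawn ox"), modifier "monsoon".
Inside "dawn ox": head "ox", modifier "dawn".
So the structure is [[monsoon [dawn ox]] healer].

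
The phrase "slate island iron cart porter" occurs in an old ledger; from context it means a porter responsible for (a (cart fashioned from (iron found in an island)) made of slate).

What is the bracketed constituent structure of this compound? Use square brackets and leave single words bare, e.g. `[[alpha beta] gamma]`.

[[slate [[island iron] cart]] porter]

The outermost head in the paraphrase is "porter", modified by "slate island iron cart".
Inside "slate island iron cart": head "cart" (specifically "island iron cart"), modifier "slate".
Inside "island iron cart": head "cart", modifier "island iron".
Inside "island iron": head "iron", modifier "island".
Putting it together: [[slate [[island iron] cart]] porter].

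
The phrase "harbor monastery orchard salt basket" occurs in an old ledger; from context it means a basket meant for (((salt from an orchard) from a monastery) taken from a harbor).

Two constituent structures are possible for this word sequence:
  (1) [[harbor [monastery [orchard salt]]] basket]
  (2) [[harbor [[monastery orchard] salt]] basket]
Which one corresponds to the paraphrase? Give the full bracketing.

The paraphrase's head is the "basket" part ("basket"); its modifier is "harbor monastery orchard salt".
That top-level split, carried through the inner groups, gives [[harbor [monastery [orchard salt]]] basket].

[[harbor [monastery [orchard salt]]] basket]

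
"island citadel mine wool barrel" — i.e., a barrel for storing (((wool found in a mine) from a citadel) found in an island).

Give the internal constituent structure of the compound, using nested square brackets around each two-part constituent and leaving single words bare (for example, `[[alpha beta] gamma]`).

[[island [citadel [mine wool]]] barrel]

At the top level: head "barrel"; modifier "island citadel mine wool".
Within "island citadel mine wool", the head is "wool" (specifically "citadel mine wool") and the modifier is "island".
Within "citadel mine wool", the head is "wool" (specifically "mine wool") and the modifier is "citadel".
Within "mine wool", the head is "wool" and the modifier is "mine".
Putting it together: [[island [citadel [mine wool]]] barrel].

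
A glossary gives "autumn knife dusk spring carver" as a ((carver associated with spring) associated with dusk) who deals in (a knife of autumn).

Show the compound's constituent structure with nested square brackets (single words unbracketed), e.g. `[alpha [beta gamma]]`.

[[autumn knife] [dusk [spring carver]]]

Whole compound: head "carver" (specifically "dusk spring carver"), modifier "autumn knife".
"autumn knife" → head "knife", modifier "autumn".
"dusk spring carver" → head "carver" (specifically "spring carver"), modifier "dusk".
"spring carver" → head "carver", modifier "spring".
So the structure is [[autumn knife] [dusk [spring carver]]].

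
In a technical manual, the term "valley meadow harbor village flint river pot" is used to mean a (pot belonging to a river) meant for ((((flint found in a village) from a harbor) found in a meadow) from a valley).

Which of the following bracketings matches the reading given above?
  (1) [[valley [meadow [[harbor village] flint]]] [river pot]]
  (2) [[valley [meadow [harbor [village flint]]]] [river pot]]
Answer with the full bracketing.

[[valley [meadow [harbor [village flint]]]] [river pot]]

The paraphrase's head is the "pot" part ("river pot"); its modifier is "valley meadow harbor village flint".
That top-level split, carried through the inner groups, gives [[valley [meadow [harbor [village flint]]]] [river pot]].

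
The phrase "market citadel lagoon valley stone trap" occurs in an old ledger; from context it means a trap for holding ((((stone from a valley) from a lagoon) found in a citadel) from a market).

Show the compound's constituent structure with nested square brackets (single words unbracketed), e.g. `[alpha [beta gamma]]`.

[[market [citadel [lagoon [valley stone]]]] trap]

Whole compound: head "trap", modifier "market citadel lagoon valley stone".
Inside "market citadel lagoon valley stone": head "stone" (specifically "citadel lagoon valley stone"), modifier "market".
Inside "citadel lagoon valley stone": head "stone" (specifically "lagoon valley stone"), modifier "citadel".
Inside "lagoon valley stone": head "stone" (specifically "valley stone"), modifier "lagoon".
Inside "valley stone": head "stone", modifier "valley".
So the structure is [[market [citadel [lagoon [valley stone]]]] trap].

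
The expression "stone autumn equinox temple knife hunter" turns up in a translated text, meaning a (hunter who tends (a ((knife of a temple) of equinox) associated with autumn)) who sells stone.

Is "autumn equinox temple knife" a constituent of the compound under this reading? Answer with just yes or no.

The paraphrase groups the words so that "autumn equinox temple knife" is one unit: it corresponds to a single parenthesized sub-phrase.
The full structure is [stone [[autumn [equinox [temple knife]]] hunter]], in which [autumn equinox temple knife] is a constituent.

yes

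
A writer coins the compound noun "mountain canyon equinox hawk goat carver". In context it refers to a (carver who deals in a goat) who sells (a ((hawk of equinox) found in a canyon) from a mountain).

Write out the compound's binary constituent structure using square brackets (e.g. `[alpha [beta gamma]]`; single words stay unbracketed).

The outermost head in the paraphrase is "carver" (specifically "goat carver"), modified by "mountain canyon equinox hawk".
Inside "mountain canyon equinox hawk": head "hawk" (specifically "canyon equinox hawk"), modifier "mountain".
Inside "canyon equinox hawk": head "hawk" (specifically "equinox hawk"), modifier "canyon".
Inside "equinox hawk": head "hawk", modifier "equinox".
Inside "goat carver": head "carver", modifier "goat".
Assembled: [[mountain [canyon [equinox hawk]]] [goat carver]].

[[mountain [canyon [equinox hawk]]] [goat carver]]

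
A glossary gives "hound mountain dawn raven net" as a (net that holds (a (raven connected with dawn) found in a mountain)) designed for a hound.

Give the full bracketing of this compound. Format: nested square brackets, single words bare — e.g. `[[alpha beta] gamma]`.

The outermost head in the paraphrase is "net" (specifically "mountain dawn raven net"), modified by "hound".
"mountain dawn raven net" → head "net", modifier "mountain dawn raven".
"mountain dawn raven" → head "raven" (specifically "dawn raven"), modifier "mountain".
"dawn raven" → head "raven", modifier "dawn".
Putting it together: [hound [[mountain [dawn raven]] net]].

[hound [[mountain [dawn raven]] net]]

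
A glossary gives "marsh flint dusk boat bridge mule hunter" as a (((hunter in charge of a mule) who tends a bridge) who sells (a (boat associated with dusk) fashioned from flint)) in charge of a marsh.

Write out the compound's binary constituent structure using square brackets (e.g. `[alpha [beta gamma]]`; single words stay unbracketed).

[marsh [[flint [dusk boat]] [bridge [mule hunter]]]]

At the top level: head "hunter" (specifically "flint dusk boat bridge mule hunter"); modifier "marsh".
Inside "flint dusk boat bridge mule hunter": head "hunter" (specifically "bridge mule hunter"), modifier "flint dusk boat".
Inside "flint dusk boat": head "boat" (specifically "dusk boat"), modifier "flint".
Inside "dusk boat": head "boat", modifier "dusk".
Inside "bridge mule hunter": head "hunter" (specifically "mule hunter"), modifier "bridge".
Inside "mule hunter": head "hunter", modifier "mule".
Putting it together: [marsh [[flint [dusk boat]] [bridge [mule hunter]]]].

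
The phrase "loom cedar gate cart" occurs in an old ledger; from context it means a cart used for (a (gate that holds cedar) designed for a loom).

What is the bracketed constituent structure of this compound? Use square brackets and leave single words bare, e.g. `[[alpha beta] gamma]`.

Whole compound: head "cart", modifier "loom cedar gate".
Within "loom cedar gate", the head is "gate" (specifically "cedar gate") and the modifier is "loom".
Within "cedar gate", the head is "gate" and the modifier is "cedar".
So the structure is [[loom [cedar gate]] cart].

[[loom [cedar gate]] cart]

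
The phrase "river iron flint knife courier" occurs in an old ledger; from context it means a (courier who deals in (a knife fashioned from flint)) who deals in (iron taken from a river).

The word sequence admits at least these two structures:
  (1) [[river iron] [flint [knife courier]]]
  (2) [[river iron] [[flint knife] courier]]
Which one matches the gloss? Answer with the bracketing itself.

[[river iron] [[flint knife] courier]]

The paraphrase's head is the "courier" part ("flint knife courier"); its modifier is "river iron".
That top-level split, carried through the inner groups, gives [[river iron] [[flint knife] courier]].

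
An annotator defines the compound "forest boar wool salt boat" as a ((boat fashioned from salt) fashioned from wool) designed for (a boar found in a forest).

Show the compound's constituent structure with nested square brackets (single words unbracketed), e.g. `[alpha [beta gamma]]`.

Overall it is a kind of boat (specifically "wool salt boat"); the modifier is "forest boar".
Within "forest boar", the head is "boar" and the modifier is "forest".
Within "wool salt boat", the head is "boat" (specifically "salt boat") and the modifier is "wool".
Within "salt boat", the head is "boat" and the modifier is "salt".
Assembled: [[forest boar] [wool [salt boat]]].

[[forest boar] [wool [salt boat]]]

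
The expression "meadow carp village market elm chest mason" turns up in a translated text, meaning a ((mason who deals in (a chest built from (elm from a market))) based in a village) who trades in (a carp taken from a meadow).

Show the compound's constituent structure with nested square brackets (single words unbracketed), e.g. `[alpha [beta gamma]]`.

At the top level: head "mason" (specifically "village market elm chest mason"); modifier "meadow carp".
Inside "meadow carp": head "carp", modifier "meadow".
Inside "village market elm chest mason": head "mason" (specifically "market elm chest mason"), modifier "village".
Inside "market elm chest mason": head "mason", modifier "market elm chest".
Inside "market elm chest": head "chest", modifier "market elm".
Inside "market elm": head "elm", modifier "market".
Assembled: [[meadow carp] [village [[[market elm] chest] mason]]].

[[meadow carp] [village [[[market elm] chest] mason]]]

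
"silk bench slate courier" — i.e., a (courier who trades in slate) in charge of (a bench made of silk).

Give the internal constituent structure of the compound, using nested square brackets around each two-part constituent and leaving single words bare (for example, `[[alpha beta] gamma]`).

[[silk bench] [slate courier]]

The outermost head in the paraphrase is "courier" (specifically "slate courier"), modified by "silk bench".
"silk bench" → head "bench", modifier "silk".
"slate courier" → head "courier", modifier "slate".
So the structure is [[silk bench] [slate courier]].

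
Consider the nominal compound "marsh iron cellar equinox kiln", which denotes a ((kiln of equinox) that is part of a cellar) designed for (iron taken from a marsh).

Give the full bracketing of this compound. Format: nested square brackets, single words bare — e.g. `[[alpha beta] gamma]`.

[[marsh iron] [cellar [equinox kiln]]]

Whole compound: head "kiln" (specifically "cellar equinox kiln"), modifier "marsh iron".
Inside "marsh iron": head "iron", modifier "marsh".
Inside "cellar equinox kiln": head "kiln" (specifically "equinox kiln"), modifier "cellar".
Inside "equinox kiln": head "kiln", modifier "equinox".
Putting it together: [[marsh iron] [cellar [equinox kiln]]].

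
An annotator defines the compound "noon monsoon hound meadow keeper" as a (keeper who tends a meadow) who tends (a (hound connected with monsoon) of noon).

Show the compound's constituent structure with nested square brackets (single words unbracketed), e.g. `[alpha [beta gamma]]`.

[[noon [monsoon hound]] [meadow keeper]]

At the top level: head "keeper" (specifically "meadow keeper"); modifier "noon monsoon hound".
"noon monsoon hound" → head "hound" (specifically "monsoon hound"), modifier "noon".
"monsoon hound" → head "hound", modifier "monsoon".
"meadow keeper" → head "keeper", modifier "meadow".
Assembled: [[noon [monsoon hound]] [meadow keeper]].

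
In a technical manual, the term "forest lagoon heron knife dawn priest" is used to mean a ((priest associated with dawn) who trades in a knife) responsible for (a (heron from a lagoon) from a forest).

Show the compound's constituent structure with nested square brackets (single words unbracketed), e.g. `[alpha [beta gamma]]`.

[[forest [lagoon heron]] [knife [dawn priest]]]

Overall it is a kind of priest (specifically "knife dawn priest"); the modifier is "forest lagoon heron".
"forest lagoon heron" → head "heron" (specifically "lagoon heron"), modifier "forest".
"lagoon heron" → head "heron", modifier "lagoon".
"knife dawn priest" → head "priest" (specifically "dawn priest"), modifier "knife".
"dawn priest" → head "priest", modifier "dawn".
Putting it together: [[forest [lagoon heron]] [knife [dawn priest]]].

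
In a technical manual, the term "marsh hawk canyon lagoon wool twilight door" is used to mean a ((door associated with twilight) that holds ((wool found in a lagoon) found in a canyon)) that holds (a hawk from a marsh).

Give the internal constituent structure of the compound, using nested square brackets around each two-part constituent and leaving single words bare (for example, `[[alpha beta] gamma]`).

[[marsh hawk] [[canyon [lagoon wool]] [twilight door]]]

At the top level: head "door" (specifically "canyon lagoon wool twilight door"); modifier "marsh hawk".
Inside "marsh hawk": head "hawk", modifier "marsh".
Inside "canyon lagoon wool twilight door": head "door" (specifically "twilight door"), modifier "canyon lagoon wool".
Inside "canyon lagoon wool": head "wool" (specifically "lagoon wool"), modifier "canyon".
Inside "lagoon wool": head "wool", modifier "lagoon".
Inside "twilight door": head "door", modifier "twilight".
Putting it together: [[marsh hawk] [[canyon [lagoon wool]] [twilight door]]].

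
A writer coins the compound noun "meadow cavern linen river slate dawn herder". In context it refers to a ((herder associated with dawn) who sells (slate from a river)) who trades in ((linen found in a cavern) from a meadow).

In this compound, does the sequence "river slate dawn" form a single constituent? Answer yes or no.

The top-level split is [meadow cavern linen] [river slate dawn herder]; the full structure is [[meadow [cavern linen]] [[river slate] [dawn herder]]].
"river slate dawn" straddles a constituent boundary, so it is not a single unit.

no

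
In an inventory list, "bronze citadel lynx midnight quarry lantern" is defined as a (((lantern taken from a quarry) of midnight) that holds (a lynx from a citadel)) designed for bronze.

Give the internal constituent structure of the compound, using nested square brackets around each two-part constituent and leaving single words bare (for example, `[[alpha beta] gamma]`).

[bronze [[citadel lynx] [midnight [quarry lantern]]]]

The outermost head in the paraphrase is "lantern" (specifically "citadel lynx midnight quarry lantern"), modified by "bronze".
Within "citadel lynx midnight quarry lantern", the head is "lantern" (specifically "midnight quarry lantern") and the modifier is "citadel lynx".
Within "citadel lynx", the head is "lynx" and the modifier is "citadel".
Within "midnight quarry lantern", the head is "lantern" (specifically "quarry lantern") and the modifier is "midnight".
Within "quarry lantern", the head is "lantern" and the modifier is "quarry".
Putting it together: [bronze [[citadel lynx] [midnight [quarry lantern]]]].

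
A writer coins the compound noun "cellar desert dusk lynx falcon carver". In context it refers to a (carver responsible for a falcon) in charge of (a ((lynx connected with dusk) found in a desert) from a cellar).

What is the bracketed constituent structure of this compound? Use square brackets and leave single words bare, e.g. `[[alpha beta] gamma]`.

Overall it is a kind of carver (specifically "falcon carver"); the modifier is "cellar desert dusk lynx".
Within "cellar desert dusk lynx", the head is "lynx" (specifically "desert dusk lynx") and the modifier is "cellar".
Within "desert dusk lynx", the head is "lynx" (specifically "dusk lynx") and the modifier is "desert".
Within "dusk lynx", the head is "lynx" and the modifier is "dusk".
Within "falcon carver", the head is "carver" and the modifier is "falcon".
So the structure is [[cellar [desert [dusk lynx]]] [falcon carver]].

[[cellar [desert [dusk lynx]]] [falcon carver]]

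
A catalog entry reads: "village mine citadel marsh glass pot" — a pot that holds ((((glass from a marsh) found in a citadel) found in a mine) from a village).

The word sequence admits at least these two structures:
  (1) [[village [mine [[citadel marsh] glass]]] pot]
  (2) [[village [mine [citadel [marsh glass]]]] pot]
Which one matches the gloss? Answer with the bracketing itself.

The paraphrase's head is the "pot" part ("pot"); its modifier is "village mine citadel marsh glass".
That top-level split, carried through the inner groups, gives [[village [mine [citadel [marsh glass]]]] pot].

[[village [mine [citadel [marsh glass]]]] pot]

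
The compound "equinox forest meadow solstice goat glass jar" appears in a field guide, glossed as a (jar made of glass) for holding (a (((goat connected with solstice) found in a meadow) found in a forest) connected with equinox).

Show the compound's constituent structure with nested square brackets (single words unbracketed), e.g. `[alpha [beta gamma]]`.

Overall it is a kind of jar (specifically "glass jar"); the modifier is "equinox forest meadow solstice goat".
Inside "equinox forest meadow solstice goat": head "goat" (specifically "forest meadow solstice goat"), modifier "equinox".
Inside "forest meadow solstice goat": head "goat" (specifically "meadow solstice goat"), modifier "forest".
Inside "meadow solstice goat": head "goat" (specifically "solstice goat"), modifier "meadow".
Inside "solstice goat": head "goat", modifier "solstice".
Inside "glass jar": head "jar", modifier "glass".
Assembled: [[equinox [forest [meadow [solstice goat]]]] [glass jar]].

[[equinox [forest [meadow [solstice goat]]]] [glass jar]]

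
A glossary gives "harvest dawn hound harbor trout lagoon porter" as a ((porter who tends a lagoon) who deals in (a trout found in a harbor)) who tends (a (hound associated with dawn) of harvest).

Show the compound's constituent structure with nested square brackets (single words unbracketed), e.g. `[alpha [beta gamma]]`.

[[harvest [dawn hound]] [[harbor trout] [lagoon porter]]]

Overall it is a kind of porter (specifically "harbor trout lagoon porter"); the modifier is "harvest dawn hound".
"harvest dawn hound" → head "hound" (specifically "dawn hound"), modifier "harvest".
"dawn hound" → head "hound", modifier "dawn".
"harbor trout lagoon porter" → head "porter" (specifically "lagoon porter"), modifier "harbor trout".
"harbor trout" → head "trout", modifier "harbor".
"lagoon porter" → head "porter", modifier "lagoon".
Assembled: [[harvest [dawn hound]] [[harbor trout] [lagoon porter]]].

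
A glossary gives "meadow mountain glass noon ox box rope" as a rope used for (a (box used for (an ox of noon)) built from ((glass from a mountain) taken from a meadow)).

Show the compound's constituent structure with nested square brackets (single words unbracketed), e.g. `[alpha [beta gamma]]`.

Whole compound: head "rope", modifier "meadow mountain glass noon ox box".
"meadow mountain glass noon ox box" → head "box" (specifically "noon ox box"), modifier "meadow mountain glass".
"meadow mountain glass" → head "glass" (specifically "mountain glass"), modifier "meadow".
"mountain glass" → head "glass", modifier "mountain".
"noon ox box" → head "box", modifier "noon ox".
"noon ox" → head "ox", modifier "noon".
Assembled: [[[meadow [mountain glass]] [[noon ox] box]] rope].

[[[meadow [mountain glass]] [[noon ox] box]] rope]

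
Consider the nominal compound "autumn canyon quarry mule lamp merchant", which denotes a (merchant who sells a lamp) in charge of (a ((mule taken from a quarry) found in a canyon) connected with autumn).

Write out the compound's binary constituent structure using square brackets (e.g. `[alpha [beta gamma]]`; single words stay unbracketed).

[[autumn [canyon [quarry mule]]] [lamp merchant]]

Whole compound: head "merchant" (specifically "lamp merchant"), modifier "autumn canyon quarry mule".
Inside "autumn canyon quarry mule": head "mule" (specifically "canyon quarry mule"), modifier "autumn".
Inside "canyon quarry mule": head "mule" (specifically "quarry mule"), modifier "canyon".
Inside "quarry mule": head "mule", modifier "quarry".
Inside "lamp merchant": head "merchant", modifier "lamp".
Putting it together: [[autumn [canyon [quarry mule]]] [lamp merchant]].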